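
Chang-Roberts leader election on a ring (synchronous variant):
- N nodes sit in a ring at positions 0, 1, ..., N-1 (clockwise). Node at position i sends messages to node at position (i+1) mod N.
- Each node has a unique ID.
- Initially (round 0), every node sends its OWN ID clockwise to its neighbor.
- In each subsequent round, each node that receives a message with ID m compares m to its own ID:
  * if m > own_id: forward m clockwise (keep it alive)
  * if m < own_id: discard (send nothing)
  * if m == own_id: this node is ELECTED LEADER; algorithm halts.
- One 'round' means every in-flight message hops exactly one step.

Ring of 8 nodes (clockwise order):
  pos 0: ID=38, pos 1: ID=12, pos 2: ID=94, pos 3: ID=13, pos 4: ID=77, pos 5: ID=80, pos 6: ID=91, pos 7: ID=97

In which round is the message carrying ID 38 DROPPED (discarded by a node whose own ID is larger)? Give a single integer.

Round 1: pos1(id12) recv 38: fwd; pos2(id94) recv 12: drop; pos3(id13) recv 94: fwd; pos4(id77) recv 13: drop; pos5(id80) recv 77: drop; pos6(id91) recv 80: drop; pos7(id97) recv 91: drop; pos0(id38) recv 97: fwd
Round 2: pos2(id94) recv 38: drop; pos4(id77) recv 94: fwd; pos1(id12) recv 97: fwd
Round 3: pos5(id80) recv 94: fwd; pos2(id94) recv 97: fwd
Round 4: pos6(id91) recv 94: fwd; pos3(id13) recv 97: fwd
Round 5: pos7(id97) recv 94: drop; pos4(id77) recv 97: fwd
Round 6: pos5(id80) recv 97: fwd
Round 7: pos6(id91) recv 97: fwd
Round 8: pos7(id97) recv 97: ELECTED
Message ID 38 originates at pos 0; dropped at pos 2 in round 2

Answer: 2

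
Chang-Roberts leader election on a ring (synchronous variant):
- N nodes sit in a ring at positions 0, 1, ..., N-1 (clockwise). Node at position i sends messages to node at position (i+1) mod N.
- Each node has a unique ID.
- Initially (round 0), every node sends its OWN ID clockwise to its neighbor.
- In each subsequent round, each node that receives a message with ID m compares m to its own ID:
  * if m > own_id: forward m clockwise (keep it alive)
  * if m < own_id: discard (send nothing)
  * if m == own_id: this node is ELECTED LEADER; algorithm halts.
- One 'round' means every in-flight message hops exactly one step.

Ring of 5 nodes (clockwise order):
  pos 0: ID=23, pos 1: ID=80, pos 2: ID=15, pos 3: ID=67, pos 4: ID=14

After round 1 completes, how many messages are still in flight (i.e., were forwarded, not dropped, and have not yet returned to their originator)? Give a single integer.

Round 1: pos1(id80) recv 23: drop; pos2(id15) recv 80: fwd; pos3(id67) recv 15: drop; pos4(id14) recv 67: fwd; pos0(id23) recv 14: drop
After round 1: 2 messages still in flight

Answer: 2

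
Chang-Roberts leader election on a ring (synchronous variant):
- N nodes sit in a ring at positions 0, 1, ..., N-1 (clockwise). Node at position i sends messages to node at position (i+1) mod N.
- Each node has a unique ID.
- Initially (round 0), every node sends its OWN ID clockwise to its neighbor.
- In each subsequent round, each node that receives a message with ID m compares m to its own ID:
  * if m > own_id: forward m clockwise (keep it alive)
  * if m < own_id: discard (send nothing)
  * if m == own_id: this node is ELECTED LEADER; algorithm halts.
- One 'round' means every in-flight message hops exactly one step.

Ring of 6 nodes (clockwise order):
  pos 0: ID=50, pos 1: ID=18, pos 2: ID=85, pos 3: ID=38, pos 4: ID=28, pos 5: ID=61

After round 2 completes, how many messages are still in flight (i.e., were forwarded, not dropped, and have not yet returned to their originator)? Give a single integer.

Answer: 2

Derivation:
Round 1: pos1(id18) recv 50: fwd; pos2(id85) recv 18: drop; pos3(id38) recv 85: fwd; pos4(id28) recv 38: fwd; pos5(id61) recv 28: drop; pos0(id50) recv 61: fwd
Round 2: pos2(id85) recv 50: drop; pos4(id28) recv 85: fwd; pos5(id61) recv 38: drop; pos1(id18) recv 61: fwd
After round 2: 2 messages still in flight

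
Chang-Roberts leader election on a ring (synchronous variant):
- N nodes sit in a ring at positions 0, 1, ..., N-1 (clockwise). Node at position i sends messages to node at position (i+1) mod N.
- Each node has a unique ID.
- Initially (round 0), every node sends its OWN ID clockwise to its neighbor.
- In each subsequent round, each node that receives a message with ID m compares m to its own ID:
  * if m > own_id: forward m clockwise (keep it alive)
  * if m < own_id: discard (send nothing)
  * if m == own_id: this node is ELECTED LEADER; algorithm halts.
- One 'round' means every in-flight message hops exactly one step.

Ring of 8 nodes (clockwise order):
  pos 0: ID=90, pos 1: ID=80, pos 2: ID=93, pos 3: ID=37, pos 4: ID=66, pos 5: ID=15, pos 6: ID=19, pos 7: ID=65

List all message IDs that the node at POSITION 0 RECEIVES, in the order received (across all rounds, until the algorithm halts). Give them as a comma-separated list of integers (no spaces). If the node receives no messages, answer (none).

Round 1: pos1(id80) recv 90: fwd; pos2(id93) recv 80: drop; pos3(id37) recv 93: fwd; pos4(id66) recv 37: drop; pos5(id15) recv 66: fwd; pos6(id19) recv 15: drop; pos7(id65) recv 19: drop; pos0(id90) recv 65: drop
Round 2: pos2(id93) recv 90: drop; pos4(id66) recv 93: fwd; pos6(id19) recv 66: fwd
Round 3: pos5(id15) recv 93: fwd; pos7(id65) recv 66: fwd
Round 4: pos6(id19) recv 93: fwd; pos0(id90) recv 66: drop
Round 5: pos7(id65) recv 93: fwd
Round 6: pos0(id90) recv 93: fwd
Round 7: pos1(id80) recv 93: fwd
Round 8: pos2(id93) recv 93: ELECTED

Answer: 65,66,93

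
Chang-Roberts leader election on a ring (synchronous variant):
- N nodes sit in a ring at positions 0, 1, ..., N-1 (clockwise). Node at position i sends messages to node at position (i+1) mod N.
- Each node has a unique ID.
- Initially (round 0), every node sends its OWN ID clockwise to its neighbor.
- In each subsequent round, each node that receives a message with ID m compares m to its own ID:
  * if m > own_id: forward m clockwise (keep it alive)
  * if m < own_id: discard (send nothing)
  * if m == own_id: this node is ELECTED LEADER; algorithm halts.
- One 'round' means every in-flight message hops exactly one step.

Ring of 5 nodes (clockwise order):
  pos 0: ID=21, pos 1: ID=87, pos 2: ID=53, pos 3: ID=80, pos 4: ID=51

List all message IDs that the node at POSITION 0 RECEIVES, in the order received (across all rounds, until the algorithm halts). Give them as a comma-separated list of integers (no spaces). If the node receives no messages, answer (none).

Round 1: pos1(id87) recv 21: drop; pos2(id53) recv 87: fwd; pos3(id80) recv 53: drop; pos4(id51) recv 80: fwd; pos0(id21) recv 51: fwd
Round 2: pos3(id80) recv 87: fwd; pos0(id21) recv 80: fwd; pos1(id87) recv 51: drop
Round 3: pos4(id51) recv 87: fwd; pos1(id87) recv 80: drop
Round 4: pos0(id21) recv 87: fwd
Round 5: pos1(id87) recv 87: ELECTED

Answer: 51,80,87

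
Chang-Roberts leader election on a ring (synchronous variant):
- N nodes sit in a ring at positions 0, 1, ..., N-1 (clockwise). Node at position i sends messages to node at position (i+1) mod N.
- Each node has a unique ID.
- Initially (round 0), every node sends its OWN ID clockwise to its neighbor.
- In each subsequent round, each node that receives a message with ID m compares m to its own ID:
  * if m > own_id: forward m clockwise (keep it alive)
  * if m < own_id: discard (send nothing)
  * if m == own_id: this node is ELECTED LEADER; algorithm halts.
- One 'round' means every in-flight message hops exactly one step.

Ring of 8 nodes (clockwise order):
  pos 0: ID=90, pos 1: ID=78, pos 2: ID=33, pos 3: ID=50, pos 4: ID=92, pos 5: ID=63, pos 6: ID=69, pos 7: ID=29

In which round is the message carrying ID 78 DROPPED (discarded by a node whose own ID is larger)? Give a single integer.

Answer: 3

Derivation:
Round 1: pos1(id78) recv 90: fwd; pos2(id33) recv 78: fwd; pos3(id50) recv 33: drop; pos4(id92) recv 50: drop; pos5(id63) recv 92: fwd; pos6(id69) recv 63: drop; pos7(id29) recv 69: fwd; pos0(id90) recv 29: drop
Round 2: pos2(id33) recv 90: fwd; pos3(id50) recv 78: fwd; pos6(id69) recv 92: fwd; pos0(id90) recv 69: drop
Round 3: pos3(id50) recv 90: fwd; pos4(id92) recv 78: drop; pos7(id29) recv 92: fwd
Round 4: pos4(id92) recv 90: drop; pos0(id90) recv 92: fwd
Round 5: pos1(id78) recv 92: fwd
Round 6: pos2(id33) recv 92: fwd
Round 7: pos3(id50) recv 92: fwd
Round 8: pos4(id92) recv 92: ELECTED
Message ID 78 originates at pos 1; dropped at pos 4 in round 3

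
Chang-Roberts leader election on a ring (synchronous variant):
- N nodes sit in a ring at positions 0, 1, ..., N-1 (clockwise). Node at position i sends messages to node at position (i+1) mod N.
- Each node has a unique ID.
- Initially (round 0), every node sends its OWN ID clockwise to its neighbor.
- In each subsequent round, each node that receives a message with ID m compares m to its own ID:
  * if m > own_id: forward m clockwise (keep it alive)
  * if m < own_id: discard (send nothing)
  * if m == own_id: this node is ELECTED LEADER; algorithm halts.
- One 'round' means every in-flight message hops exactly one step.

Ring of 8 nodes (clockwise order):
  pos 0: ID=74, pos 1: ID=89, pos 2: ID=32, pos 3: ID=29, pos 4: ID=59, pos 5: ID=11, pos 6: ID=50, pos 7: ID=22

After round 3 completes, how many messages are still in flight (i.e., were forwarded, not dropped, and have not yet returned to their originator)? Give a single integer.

Round 1: pos1(id89) recv 74: drop; pos2(id32) recv 89: fwd; pos3(id29) recv 32: fwd; pos4(id59) recv 29: drop; pos5(id11) recv 59: fwd; pos6(id50) recv 11: drop; pos7(id22) recv 50: fwd; pos0(id74) recv 22: drop
Round 2: pos3(id29) recv 89: fwd; pos4(id59) recv 32: drop; pos6(id50) recv 59: fwd; pos0(id74) recv 50: drop
Round 3: pos4(id59) recv 89: fwd; pos7(id22) recv 59: fwd
After round 3: 2 messages still in flight

Answer: 2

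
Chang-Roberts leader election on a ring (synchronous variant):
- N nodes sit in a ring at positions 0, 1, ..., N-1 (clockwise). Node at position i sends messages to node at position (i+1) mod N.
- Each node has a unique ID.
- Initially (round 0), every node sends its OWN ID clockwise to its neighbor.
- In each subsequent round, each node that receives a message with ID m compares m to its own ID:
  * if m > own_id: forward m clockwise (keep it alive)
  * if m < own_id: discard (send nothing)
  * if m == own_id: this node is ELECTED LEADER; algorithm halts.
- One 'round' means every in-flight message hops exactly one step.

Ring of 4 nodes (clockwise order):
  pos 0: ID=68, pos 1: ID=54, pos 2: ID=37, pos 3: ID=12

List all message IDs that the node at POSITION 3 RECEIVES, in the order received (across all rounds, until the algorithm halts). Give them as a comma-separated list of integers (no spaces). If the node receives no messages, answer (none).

Answer: 37,54,68

Derivation:
Round 1: pos1(id54) recv 68: fwd; pos2(id37) recv 54: fwd; pos3(id12) recv 37: fwd; pos0(id68) recv 12: drop
Round 2: pos2(id37) recv 68: fwd; pos3(id12) recv 54: fwd; pos0(id68) recv 37: drop
Round 3: pos3(id12) recv 68: fwd; pos0(id68) recv 54: drop
Round 4: pos0(id68) recv 68: ELECTED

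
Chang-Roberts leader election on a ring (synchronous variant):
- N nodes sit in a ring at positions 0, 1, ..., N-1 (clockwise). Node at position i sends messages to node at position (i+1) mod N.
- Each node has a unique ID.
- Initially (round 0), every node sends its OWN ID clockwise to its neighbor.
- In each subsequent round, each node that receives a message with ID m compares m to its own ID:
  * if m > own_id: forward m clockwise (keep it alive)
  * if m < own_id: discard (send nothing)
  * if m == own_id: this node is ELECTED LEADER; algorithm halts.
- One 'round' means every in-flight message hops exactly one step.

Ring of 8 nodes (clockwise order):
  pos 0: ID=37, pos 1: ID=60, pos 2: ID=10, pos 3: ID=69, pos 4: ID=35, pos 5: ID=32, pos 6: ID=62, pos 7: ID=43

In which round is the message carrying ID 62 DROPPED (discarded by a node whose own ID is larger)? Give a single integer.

Round 1: pos1(id60) recv 37: drop; pos2(id10) recv 60: fwd; pos3(id69) recv 10: drop; pos4(id35) recv 69: fwd; pos5(id32) recv 35: fwd; pos6(id62) recv 32: drop; pos7(id43) recv 62: fwd; pos0(id37) recv 43: fwd
Round 2: pos3(id69) recv 60: drop; pos5(id32) recv 69: fwd; pos6(id62) recv 35: drop; pos0(id37) recv 62: fwd; pos1(id60) recv 43: drop
Round 3: pos6(id62) recv 69: fwd; pos1(id60) recv 62: fwd
Round 4: pos7(id43) recv 69: fwd; pos2(id10) recv 62: fwd
Round 5: pos0(id37) recv 69: fwd; pos3(id69) recv 62: drop
Round 6: pos1(id60) recv 69: fwd
Round 7: pos2(id10) recv 69: fwd
Round 8: pos3(id69) recv 69: ELECTED
Message ID 62 originates at pos 6; dropped at pos 3 in round 5

Answer: 5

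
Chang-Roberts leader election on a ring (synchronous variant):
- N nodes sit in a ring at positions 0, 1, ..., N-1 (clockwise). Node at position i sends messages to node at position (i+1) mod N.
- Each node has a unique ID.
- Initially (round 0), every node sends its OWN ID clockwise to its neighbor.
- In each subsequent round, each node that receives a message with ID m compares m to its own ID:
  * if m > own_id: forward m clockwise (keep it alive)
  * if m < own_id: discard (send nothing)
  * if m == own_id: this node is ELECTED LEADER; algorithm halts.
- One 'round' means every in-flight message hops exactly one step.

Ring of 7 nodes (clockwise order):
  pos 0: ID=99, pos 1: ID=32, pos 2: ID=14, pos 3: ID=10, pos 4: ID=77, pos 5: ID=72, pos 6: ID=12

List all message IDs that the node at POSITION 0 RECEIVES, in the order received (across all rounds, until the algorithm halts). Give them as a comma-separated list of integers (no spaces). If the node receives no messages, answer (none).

Answer: 12,72,77,99

Derivation:
Round 1: pos1(id32) recv 99: fwd; pos2(id14) recv 32: fwd; pos3(id10) recv 14: fwd; pos4(id77) recv 10: drop; pos5(id72) recv 77: fwd; pos6(id12) recv 72: fwd; pos0(id99) recv 12: drop
Round 2: pos2(id14) recv 99: fwd; pos3(id10) recv 32: fwd; pos4(id77) recv 14: drop; pos6(id12) recv 77: fwd; pos0(id99) recv 72: drop
Round 3: pos3(id10) recv 99: fwd; pos4(id77) recv 32: drop; pos0(id99) recv 77: drop
Round 4: pos4(id77) recv 99: fwd
Round 5: pos5(id72) recv 99: fwd
Round 6: pos6(id12) recv 99: fwd
Round 7: pos0(id99) recv 99: ELECTED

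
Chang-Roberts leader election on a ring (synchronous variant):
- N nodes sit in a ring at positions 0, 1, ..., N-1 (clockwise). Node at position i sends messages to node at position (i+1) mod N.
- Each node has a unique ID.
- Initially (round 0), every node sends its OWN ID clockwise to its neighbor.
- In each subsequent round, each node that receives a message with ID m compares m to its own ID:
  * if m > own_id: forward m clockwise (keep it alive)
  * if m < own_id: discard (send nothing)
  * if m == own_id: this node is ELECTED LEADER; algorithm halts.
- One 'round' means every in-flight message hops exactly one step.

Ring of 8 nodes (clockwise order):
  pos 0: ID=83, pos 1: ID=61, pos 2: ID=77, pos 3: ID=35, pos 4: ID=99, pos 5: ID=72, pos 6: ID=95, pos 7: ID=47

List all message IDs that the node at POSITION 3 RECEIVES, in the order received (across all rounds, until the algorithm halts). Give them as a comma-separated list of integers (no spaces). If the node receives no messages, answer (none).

Answer: 77,83,95,99

Derivation:
Round 1: pos1(id61) recv 83: fwd; pos2(id77) recv 61: drop; pos3(id35) recv 77: fwd; pos4(id99) recv 35: drop; pos5(id72) recv 99: fwd; pos6(id95) recv 72: drop; pos7(id47) recv 95: fwd; pos0(id83) recv 47: drop
Round 2: pos2(id77) recv 83: fwd; pos4(id99) recv 77: drop; pos6(id95) recv 99: fwd; pos0(id83) recv 95: fwd
Round 3: pos3(id35) recv 83: fwd; pos7(id47) recv 99: fwd; pos1(id61) recv 95: fwd
Round 4: pos4(id99) recv 83: drop; pos0(id83) recv 99: fwd; pos2(id77) recv 95: fwd
Round 5: pos1(id61) recv 99: fwd; pos3(id35) recv 95: fwd
Round 6: pos2(id77) recv 99: fwd; pos4(id99) recv 95: drop
Round 7: pos3(id35) recv 99: fwd
Round 8: pos4(id99) recv 99: ELECTED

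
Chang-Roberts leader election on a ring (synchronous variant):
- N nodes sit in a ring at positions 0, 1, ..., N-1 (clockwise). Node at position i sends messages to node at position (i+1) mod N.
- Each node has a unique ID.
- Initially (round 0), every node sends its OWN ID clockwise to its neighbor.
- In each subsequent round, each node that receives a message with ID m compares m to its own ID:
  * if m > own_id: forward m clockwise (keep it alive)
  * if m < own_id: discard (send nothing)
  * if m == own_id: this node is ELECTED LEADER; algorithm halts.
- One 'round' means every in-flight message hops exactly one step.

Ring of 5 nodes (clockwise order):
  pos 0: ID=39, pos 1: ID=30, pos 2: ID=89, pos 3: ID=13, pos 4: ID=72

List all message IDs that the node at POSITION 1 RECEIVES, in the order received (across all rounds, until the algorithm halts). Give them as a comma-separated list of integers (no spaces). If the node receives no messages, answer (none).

Round 1: pos1(id30) recv 39: fwd; pos2(id89) recv 30: drop; pos3(id13) recv 89: fwd; pos4(id72) recv 13: drop; pos0(id39) recv 72: fwd
Round 2: pos2(id89) recv 39: drop; pos4(id72) recv 89: fwd; pos1(id30) recv 72: fwd
Round 3: pos0(id39) recv 89: fwd; pos2(id89) recv 72: drop
Round 4: pos1(id30) recv 89: fwd
Round 5: pos2(id89) recv 89: ELECTED

Answer: 39,72,89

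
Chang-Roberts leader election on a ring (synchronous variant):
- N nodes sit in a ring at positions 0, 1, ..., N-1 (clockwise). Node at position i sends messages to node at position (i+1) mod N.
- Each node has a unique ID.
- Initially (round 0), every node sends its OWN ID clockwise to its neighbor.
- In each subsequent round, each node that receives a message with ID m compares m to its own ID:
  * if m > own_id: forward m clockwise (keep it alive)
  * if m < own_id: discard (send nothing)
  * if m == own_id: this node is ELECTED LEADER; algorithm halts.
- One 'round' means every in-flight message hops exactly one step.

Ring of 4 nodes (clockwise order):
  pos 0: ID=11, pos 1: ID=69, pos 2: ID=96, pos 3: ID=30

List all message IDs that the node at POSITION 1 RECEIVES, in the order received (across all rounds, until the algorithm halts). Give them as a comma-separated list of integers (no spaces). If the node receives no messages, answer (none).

Round 1: pos1(id69) recv 11: drop; pos2(id96) recv 69: drop; pos3(id30) recv 96: fwd; pos0(id11) recv 30: fwd
Round 2: pos0(id11) recv 96: fwd; pos1(id69) recv 30: drop
Round 3: pos1(id69) recv 96: fwd
Round 4: pos2(id96) recv 96: ELECTED

Answer: 11,30,96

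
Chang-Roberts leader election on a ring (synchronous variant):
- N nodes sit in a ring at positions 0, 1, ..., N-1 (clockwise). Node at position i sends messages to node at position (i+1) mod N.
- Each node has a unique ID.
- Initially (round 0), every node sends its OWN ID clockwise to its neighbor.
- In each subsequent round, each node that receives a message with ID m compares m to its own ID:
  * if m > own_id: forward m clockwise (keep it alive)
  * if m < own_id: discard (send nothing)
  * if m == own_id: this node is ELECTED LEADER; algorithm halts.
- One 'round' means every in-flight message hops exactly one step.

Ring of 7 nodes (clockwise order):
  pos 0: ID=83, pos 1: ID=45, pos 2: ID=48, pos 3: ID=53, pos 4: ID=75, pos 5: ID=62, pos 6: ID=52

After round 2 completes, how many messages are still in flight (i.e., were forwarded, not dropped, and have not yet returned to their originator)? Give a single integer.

Round 1: pos1(id45) recv 83: fwd; pos2(id48) recv 45: drop; pos3(id53) recv 48: drop; pos4(id75) recv 53: drop; pos5(id62) recv 75: fwd; pos6(id52) recv 62: fwd; pos0(id83) recv 52: drop
Round 2: pos2(id48) recv 83: fwd; pos6(id52) recv 75: fwd; pos0(id83) recv 62: drop
After round 2: 2 messages still in flight

Answer: 2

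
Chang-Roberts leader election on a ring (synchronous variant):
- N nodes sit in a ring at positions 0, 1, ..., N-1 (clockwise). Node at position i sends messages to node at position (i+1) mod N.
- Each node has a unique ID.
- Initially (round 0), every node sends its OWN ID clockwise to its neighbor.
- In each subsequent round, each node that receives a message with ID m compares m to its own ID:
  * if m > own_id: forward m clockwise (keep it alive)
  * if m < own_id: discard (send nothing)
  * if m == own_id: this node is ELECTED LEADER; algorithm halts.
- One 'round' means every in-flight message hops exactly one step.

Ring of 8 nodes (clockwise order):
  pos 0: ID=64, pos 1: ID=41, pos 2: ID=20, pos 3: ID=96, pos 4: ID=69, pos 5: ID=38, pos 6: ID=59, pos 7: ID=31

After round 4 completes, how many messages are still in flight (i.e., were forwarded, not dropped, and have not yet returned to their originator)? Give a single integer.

Answer: 2

Derivation:
Round 1: pos1(id41) recv 64: fwd; pos2(id20) recv 41: fwd; pos3(id96) recv 20: drop; pos4(id69) recv 96: fwd; pos5(id38) recv 69: fwd; pos6(id59) recv 38: drop; pos7(id31) recv 59: fwd; pos0(id64) recv 31: drop
Round 2: pos2(id20) recv 64: fwd; pos3(id96) recv 41: drop; pos5(id38) recv 96: fwd; pos6(id59) recv 69: fwd; pos0(id64) recv 59: drop
Round 3: pos3(id96) recv 64: drop; pos6(id59) recv 96: fwd; pos7(id31) recv 69: fwd
Round 4: pos7(id31) recv 96: fwd; pos0(id64) recv 69: fwd
After round 4: 2 messages still in flight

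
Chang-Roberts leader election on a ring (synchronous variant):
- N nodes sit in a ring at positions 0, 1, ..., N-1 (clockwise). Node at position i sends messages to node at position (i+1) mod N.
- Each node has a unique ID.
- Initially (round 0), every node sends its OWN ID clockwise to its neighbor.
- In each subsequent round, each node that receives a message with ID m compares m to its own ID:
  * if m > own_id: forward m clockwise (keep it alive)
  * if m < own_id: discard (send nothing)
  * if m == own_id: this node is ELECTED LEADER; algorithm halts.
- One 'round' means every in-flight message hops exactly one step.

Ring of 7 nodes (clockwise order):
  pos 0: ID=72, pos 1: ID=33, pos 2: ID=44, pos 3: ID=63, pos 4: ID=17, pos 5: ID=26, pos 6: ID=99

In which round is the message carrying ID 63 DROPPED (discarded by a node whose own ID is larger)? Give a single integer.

Round 1: pos1(id33) recv 72: fwd; pos2(id44) recv 33: drop; pos3(id63) recv 44: drop; pos4(id17) recv 63: fwd; pos5(id26) recv 17: drop; pos6(id99) recv 26: drop; pos0(id72) recv 99: fwd
Round 2: pos2(id44) recv 72: fwd; pos5(id26) recv 63: fwd; pos1(id33) recv 99: fwd
Round 3: pos3(id63) recv 72: fwd; pos6(id99) recv 63: drop; pos2(id44) recv 99: fwd
Round 4: pos4(id17) recv 72: fwd; pos3(id63) recv 99: fwd
Round 5: pos5(id26) recv 72: fwd; pos4(id17) recv 99: fwd
Round 6: pos6(id99) recv 72: drop; pos5(id26) recv 99: fwd
Round 7: pos6(id99) recv 99: ELECTED
Message ID 63 originates at pos 3; dropped at pos 6 in round 3

Answer: 3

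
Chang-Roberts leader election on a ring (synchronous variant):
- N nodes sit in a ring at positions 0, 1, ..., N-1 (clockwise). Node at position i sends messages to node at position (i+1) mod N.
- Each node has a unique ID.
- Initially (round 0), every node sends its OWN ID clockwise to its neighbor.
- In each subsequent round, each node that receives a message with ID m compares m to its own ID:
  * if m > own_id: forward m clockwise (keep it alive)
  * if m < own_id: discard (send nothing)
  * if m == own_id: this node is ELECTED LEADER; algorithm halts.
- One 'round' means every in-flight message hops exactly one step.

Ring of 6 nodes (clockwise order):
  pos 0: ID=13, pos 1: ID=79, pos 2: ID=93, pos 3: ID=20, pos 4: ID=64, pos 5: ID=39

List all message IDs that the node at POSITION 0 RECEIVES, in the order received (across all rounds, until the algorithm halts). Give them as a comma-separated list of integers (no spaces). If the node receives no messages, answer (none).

Answer: 39,64,93

Derivation:
Round 1: pos1(id79) recv 13: drop; pos2(id93) recv 79: drop; pos3(id20) recv 93: fwd; pos4(id64) recv 20: drop; pos5(id39) recv 64: fwd; pos0(id13) recv 39: fwd
Round 2: pos4(id64) recv 93: fwd; pos0(id13) recv 64: fwd; pos1(id79) recv 39: drop
Round 3: pos5(id39) recv 93: fwd; pos1(id79) recv 64: drop
Round 4: pos0(id13) recv 93: fwd
Round 5: pos1(id79) recv 93: fwd
Round 6: pos2(id93) recv 93: ELECTED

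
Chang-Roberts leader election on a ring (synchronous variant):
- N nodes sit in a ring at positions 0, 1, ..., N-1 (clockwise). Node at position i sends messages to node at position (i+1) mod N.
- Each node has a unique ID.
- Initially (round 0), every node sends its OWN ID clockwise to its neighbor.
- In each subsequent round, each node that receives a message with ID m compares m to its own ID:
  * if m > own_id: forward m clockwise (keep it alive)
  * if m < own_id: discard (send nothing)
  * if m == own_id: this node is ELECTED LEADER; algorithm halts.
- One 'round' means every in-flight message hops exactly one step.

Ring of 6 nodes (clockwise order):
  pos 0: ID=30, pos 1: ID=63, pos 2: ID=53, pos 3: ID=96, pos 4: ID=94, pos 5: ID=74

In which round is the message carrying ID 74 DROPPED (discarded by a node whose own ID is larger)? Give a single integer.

Answer: 4

Derivation:
Round 1: pos1(id63) recv 30: drop; pos2(id53) recv 63: fwd; pos3(id96) recv 53: drop; pos4(id94) recv 96: fwd; pos5(id74) recv 94: fwd; pos0(id30) recv 74: fwd
Round 2: pos3(id96) recv 63: drop; pos5(id74) recv 96: fwd; pos0(id30) recv 94: fwd; pos1(id63) recv 74: fwd
Round 3: pos0(id30) recv 96: fwd; pos1(id63) recv 94: fwd; pos2(id53) recv 74: fwd
Round 4: pos1(id63) recv 96: fwd; pos2(id53) recv 94: fwd; pos3(id96) recv 74: drop
Round 5: pos2(id53) recv 96: fwd; pos3(id96) recv 94: drop
Round 6: pos3(id96) recv 96: ELECTED
Message ID 74 originates at pos 5; dropped at pos 3 in round 4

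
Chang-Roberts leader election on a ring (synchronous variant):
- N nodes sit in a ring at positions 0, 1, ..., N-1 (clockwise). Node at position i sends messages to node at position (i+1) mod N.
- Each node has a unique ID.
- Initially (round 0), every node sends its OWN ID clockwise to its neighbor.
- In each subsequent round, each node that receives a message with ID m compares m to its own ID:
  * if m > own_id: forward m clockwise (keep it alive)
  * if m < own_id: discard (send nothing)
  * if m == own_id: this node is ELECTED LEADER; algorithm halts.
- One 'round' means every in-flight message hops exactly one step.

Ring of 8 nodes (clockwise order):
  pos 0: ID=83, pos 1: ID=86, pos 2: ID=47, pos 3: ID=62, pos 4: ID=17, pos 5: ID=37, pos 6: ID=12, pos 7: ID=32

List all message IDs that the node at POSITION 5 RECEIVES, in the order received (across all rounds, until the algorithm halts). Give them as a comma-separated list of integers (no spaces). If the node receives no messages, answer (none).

Answer: 17,62,86

Derivation:
Round 1: pos1(id86) recv 83: drop; pos2(id47) recv 86: fwd; pos3(id62) recv 47: drop; pos4(id17) recv 62: fwd; pos5(id37) recv 17: drop; pos6(id12) recv 37: fwd; pos7(id32) recv 12: drop; pos0(id83) recv 32: drop
Round 2: pos3(id62) recv 86: fwd; pos5(id37) recv 62: fwd; pos7(id32) recv 37: fwd
Round 3: pos4(id17) recv 86: fwd; pos6(id12) recv 62: fwd; pos0(id83) recv 37: drop
Round 4: pos5(id37) recv 86: fwd; pos7(id32) recv 62: fwd
Round 5: pos6(id12) recv 86: fwd; pos0(id83) recv 62: drop
Round 6: pos7(id32) recv 86: fwd
Round 7: pos0(id83) recv 86: fwd
Round 8: pos1(id86) recv 86: ELECTED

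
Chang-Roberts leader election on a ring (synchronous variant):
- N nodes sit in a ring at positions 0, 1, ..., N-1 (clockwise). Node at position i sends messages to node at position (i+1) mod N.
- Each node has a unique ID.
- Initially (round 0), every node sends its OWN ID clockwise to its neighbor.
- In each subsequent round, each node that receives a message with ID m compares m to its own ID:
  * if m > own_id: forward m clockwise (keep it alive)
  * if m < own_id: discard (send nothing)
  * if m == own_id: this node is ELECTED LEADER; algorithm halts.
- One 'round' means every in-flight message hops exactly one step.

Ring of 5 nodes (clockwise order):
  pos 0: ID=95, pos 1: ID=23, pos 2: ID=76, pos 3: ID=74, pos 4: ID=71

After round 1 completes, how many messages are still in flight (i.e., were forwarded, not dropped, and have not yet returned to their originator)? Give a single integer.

Round 1: pos1(id23) recv 95: fwd; pos2(id76) recv 23: drop; pos3(id74) recv 76: fwd; pos4(id71) recv 74: fwd; pos0(id95) recv 71: drop
After round 1: 3 messages still in flight

Answer: 3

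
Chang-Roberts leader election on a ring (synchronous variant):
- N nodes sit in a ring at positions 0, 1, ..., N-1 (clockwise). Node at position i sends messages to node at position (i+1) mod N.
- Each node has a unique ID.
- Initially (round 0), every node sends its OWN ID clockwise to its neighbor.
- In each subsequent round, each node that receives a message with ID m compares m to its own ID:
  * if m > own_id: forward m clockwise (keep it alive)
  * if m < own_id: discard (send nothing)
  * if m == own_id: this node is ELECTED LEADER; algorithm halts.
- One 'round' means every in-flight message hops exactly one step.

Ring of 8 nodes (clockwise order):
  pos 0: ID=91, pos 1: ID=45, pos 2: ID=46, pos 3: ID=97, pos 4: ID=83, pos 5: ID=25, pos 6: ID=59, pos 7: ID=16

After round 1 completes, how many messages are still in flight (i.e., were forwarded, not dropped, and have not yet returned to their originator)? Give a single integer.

Answer: 4

Derivation:
Round 1: pos1(id45) recv 91: fwd; pos2(id46) recv 45: drop; pos3(id97) recv 46: drop; pos4(id83) recv 97: fwd; pos5(id25) recv 83: fwd; pos6(id59) recv 25: drop; pos7(id16) recv 59: fwd; pos0(id91) recv 16: drop
After round 1: 4 messages still in flight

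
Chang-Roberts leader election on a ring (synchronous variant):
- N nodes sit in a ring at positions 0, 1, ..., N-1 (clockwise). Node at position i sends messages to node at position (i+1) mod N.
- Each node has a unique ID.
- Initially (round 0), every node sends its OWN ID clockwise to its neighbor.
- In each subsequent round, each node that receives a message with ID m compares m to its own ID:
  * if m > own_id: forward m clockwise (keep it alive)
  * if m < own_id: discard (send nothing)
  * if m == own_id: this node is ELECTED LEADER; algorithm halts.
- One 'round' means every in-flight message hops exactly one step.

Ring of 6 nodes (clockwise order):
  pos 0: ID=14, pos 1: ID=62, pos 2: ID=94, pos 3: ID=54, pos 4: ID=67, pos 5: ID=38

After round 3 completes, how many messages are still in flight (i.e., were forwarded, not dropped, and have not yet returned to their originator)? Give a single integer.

Round 1: pos1(id62) recv 14: drop; pos2(id94) recv 62: drop; pos3(id54) recv 94: fwd; pos4(id67) recv 54: drop; pos5(id38) recv 67: fwd; pos0(id14) recv 38: fwd
Round 2: pos4(id67) recv 94: fwd; pos0(id14) recv 67: fwd; pos1(id62) recv 38: drop
Round 3: pos5(id38) recv 94: fwd; pos1(id62) recv 67: fwd
After round 3: 2 messages still in flight

Answer: 2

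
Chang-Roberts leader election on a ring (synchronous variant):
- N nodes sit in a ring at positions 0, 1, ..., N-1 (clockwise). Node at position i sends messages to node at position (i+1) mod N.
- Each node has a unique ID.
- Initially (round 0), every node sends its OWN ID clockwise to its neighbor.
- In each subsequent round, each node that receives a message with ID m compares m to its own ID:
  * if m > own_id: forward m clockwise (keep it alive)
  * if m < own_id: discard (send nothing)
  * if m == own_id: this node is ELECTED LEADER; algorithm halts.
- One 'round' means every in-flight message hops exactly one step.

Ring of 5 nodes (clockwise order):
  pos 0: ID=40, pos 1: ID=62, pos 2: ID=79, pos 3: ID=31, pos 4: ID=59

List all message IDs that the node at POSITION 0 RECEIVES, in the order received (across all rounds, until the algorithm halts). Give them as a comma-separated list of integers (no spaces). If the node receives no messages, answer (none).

Answer: 59,79

Derivation:
Round 1: pos1(id62) recv 40: drop; pos2(id79) recv 62: drop; pos3(id31) recv 79: fwd; pos4(id59) recv 31: drop; pos0(id40) recv 59: fwd
Round 2: pos4(id59) recv 79: fwd; pos1(id62) recv 59: drop
Round 3: pos0(id40) recv 79: fwd
Round 4: pos1(id62) recv 79: fwd
Round 5: pos2(id79) recv 79: ELECTED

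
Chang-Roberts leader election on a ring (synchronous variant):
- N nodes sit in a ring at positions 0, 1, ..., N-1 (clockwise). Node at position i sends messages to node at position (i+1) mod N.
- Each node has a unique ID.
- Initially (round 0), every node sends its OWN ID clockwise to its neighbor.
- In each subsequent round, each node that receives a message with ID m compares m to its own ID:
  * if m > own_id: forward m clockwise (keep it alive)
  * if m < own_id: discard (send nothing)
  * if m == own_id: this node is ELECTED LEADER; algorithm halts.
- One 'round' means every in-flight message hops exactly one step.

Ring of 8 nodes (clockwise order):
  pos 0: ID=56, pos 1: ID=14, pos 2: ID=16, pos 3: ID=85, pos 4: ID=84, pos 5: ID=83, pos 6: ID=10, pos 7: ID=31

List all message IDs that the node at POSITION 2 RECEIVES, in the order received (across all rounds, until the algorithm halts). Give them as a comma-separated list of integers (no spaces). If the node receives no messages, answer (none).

Round 1: pos1(id14) recv 56: fwd; pos2(id16) recv 14: drop; pos3(id85) recv 16: drop; pos4(id84) recv 85: fwd; pos5(id83) recv 84: fwd; pos6(id10) recv 83: fwd; pos7(id31) recv 10: drop; pos0(id56) recv 31: drop
Round 2: pos2(id16) recv 56: fwd; pos5(id83) recv 85: fwd; pos6(id10) recv 84: fwd; pos7(id31) recv 83: fwd
Round 3: pos3(id85) recv 56: drop; pos6(id10) recv 85: fwd; pos7(id31) recv 84: fwd; pos0(id56) recv 83: fwd
Round 4: pos7(id31) recv 85: fwd; pos0(id56) recv 84: fwd; pos1(id14) recv 83: fwd
Round 5: pos0(id56) recv 85: fwd; pos1(id14) recv 84: fwd; pos2(id16) recv 83: fwd
Round 6: pos1(id14) recv 85: fwd; pos2(id16) recv 84: fwd; pos3(id85) recv 83: drop
Round 7: pos2(id16) recv 85: fwd; pos3(id85) recv 84: drop
Round 8: pos3(id85) recv 85: ELECTED

Answer: 14,56,83,84,85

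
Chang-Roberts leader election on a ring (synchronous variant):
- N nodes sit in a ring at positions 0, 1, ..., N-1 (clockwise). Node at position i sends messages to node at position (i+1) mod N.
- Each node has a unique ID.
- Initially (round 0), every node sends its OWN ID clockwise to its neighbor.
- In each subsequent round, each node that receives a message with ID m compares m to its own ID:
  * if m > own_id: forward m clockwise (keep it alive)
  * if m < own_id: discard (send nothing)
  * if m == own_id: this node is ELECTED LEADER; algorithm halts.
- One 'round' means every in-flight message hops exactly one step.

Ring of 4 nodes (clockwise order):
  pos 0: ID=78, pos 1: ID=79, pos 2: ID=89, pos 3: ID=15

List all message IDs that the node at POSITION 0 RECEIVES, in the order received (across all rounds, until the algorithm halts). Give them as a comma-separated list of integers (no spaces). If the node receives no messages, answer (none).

Round 1: pos1(id79) recv 78: drop; pos2(id89) recv 79: drop; pos3(id15) recv 89: fwd; pos0(id78) recv 15: drop
Round 2: pos0(id78) recv 89: fwd
Round 3: pos1(id79) recv 89: fwd
Round 4: pos2(id89) recv 89: ELECTED

Answer: 15,89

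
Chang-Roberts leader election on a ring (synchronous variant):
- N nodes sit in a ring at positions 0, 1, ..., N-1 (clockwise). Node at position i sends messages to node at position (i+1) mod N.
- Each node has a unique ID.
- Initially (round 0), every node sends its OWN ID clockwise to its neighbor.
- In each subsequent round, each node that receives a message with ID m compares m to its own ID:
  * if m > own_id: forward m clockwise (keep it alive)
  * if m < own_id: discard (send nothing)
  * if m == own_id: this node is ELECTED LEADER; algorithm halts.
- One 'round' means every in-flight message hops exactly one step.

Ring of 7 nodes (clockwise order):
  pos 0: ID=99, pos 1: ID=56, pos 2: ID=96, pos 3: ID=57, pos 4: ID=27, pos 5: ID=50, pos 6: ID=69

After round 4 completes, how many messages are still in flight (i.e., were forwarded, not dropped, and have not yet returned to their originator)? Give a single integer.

Round 1: pos1(id56) recv 99: fwd; pos2(id96) recv 56: drop; pos3(id57) recv 96: fwd; pos4(id27) recv 57: fwd; pos5(id50) recv 27: drop; pos6(id69) recv 50: drop; pos0(id99) recv 69: drop
Round 2: pos2(id96) recv 99: fwd; pos4(id27) recv 96: fwd; pos5(id50) recv 57: fwd
Round 3: pos3(id57) recv 99: fwd; pos5(id50) recv 96: fwd; pos6(id69) recv 57: drop
Round 4: pos4(id27) recv 99: fwd; pos6(id69) recv 96: fwd
After round 4: 2 messages still in flight

Answer: 2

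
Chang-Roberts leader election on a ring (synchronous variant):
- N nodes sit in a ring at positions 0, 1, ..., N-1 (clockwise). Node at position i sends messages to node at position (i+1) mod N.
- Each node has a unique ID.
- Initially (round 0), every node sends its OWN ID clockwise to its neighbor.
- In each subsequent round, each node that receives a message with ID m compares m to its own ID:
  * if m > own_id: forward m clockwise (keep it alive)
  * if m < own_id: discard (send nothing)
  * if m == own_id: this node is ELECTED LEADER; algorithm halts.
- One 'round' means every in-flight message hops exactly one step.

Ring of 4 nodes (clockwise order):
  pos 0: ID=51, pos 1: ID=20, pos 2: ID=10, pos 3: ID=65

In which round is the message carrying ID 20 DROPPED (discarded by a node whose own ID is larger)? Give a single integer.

Answer: 2

Derivation:
Round 1: pos1(id20) recv 51: fwd; pos2(id10) recv 20: fwd; pos3(id65) recv 10: drop; pos0(id51) recv 65: fwd
Round 2: pos2(id10) recv 51: fwd; pos3(id65) recv 20: drop; pos1(id20) recv 65: fwd
Round 3: pos3(id65) recv 51: drop; pos2(id10) recv 65: fwd
Round 4: pos3(id65) recv 65: ELECTED
Message ID 20 originates at pos 1; dropped at pos 3 in round 2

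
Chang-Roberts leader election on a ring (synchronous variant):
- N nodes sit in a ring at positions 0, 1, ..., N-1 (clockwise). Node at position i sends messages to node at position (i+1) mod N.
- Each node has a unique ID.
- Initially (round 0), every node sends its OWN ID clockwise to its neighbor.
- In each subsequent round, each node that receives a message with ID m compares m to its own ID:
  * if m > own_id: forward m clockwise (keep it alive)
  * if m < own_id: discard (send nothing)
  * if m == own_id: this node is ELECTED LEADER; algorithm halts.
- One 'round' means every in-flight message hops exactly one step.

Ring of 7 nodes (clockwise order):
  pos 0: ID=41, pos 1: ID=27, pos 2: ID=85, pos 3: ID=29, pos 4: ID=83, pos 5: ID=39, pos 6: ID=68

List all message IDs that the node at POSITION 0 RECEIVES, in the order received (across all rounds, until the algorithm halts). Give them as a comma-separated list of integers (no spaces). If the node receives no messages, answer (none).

Round 1: pos1(id27) recv 41: fwd; pos2(id85) recv 27: drop; pos3(id29) recv 85: fwd; pos4(id83) recv 29: drop; pos5(id39) recv 83: fwd; pos6(id68) recv 39: drop; pos0(id41) recv 68: fwd
Round 2: pos2(id85) recv 41: drop; pos4(id83) recv 85: fwd; pos6(id68) recv 83: fwd; pos1(id27) recv 68: fwd
Round 3: pos5(id39) recv 85: fwd; pos0(id41) recv 83: fwd; pos2(id85) recv 68: drop
Round 4: pos6(id68) recv 85: fwd; pos1(id27) recv 83: fwd
Round 5: pos0(id41) recv 85: fwd; pos2(id85) recv 83: drop
Round 6: pos1(id27) recv 85: fwd
Round 7: pos2(id85) recv 85: ELECTED

Answer: 68,83,85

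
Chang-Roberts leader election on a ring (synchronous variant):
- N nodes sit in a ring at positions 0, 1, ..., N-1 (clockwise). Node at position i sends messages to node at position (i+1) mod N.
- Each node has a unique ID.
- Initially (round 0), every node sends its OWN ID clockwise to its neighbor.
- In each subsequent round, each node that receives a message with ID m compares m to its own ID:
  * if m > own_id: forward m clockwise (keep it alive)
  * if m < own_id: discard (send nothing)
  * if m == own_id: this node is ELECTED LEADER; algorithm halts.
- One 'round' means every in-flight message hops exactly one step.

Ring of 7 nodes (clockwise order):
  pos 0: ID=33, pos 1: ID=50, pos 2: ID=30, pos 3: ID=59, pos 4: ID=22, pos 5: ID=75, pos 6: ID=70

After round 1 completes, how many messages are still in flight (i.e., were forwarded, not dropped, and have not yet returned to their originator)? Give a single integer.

Answer: 4

Derivation:
Round 1: pos1(id50) recv 33: drop; pos2(id30) recv 50: fwd; pos3(id59) recv 30: drop; pos4(id22) recv 59: fwd; pos5(id75) recv 22: drop; pos6(id70) recv 75: fwd; pos0(id33) recv 70: fwd
After round 1: 4 messages still in flight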